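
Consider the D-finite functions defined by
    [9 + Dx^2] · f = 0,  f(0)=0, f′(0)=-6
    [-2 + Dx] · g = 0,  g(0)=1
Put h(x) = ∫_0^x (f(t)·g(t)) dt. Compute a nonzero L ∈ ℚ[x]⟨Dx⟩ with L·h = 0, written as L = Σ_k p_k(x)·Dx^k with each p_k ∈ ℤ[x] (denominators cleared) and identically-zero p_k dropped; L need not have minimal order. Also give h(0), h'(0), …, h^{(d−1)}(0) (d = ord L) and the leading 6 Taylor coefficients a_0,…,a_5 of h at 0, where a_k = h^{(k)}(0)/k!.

L = 13·Dx - 4·Dx^2 + Dx^3  (order 3).
h: a_k = 0, 0, -3, -4, -3/4, 2, …
ICs: h(0) = 0, h′(0) = 0, h′′(0) = -6.

f: a_k = 0, -6, 0, 9, 0, -81/20, …
g: a_k = 1, 2, 2, 4/3, 2/3, 4/15, …
Product ⇒ symmetric product L₀, ord ≤ 2.
h=∫h₀ ⇒ L = L₀·Dx.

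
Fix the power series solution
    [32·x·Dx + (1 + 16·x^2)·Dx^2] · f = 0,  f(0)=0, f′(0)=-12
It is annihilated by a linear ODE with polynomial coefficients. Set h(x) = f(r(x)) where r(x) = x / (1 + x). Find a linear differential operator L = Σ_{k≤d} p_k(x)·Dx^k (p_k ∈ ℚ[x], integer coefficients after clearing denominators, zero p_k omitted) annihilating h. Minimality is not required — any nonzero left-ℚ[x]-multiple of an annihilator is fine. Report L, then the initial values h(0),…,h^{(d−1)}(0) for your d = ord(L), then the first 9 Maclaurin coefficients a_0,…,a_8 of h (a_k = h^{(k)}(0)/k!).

f: a_k = 0, -12, 0, 64, 0, -3072/5, 0, 49152/7, 0, …
Substitute x→r, Dx→(1/r')Dx; clear ⇒ L₀.
L = (2 + 34·x)·Dx + (1 + 2·x + 17·x^2)·Dx^2  (order 2).
h: a_k = 0, -12, 12, 52, -180, -1212/5, 2444, -8724/7, -28980, …
ICs: h(0) = 0, h′(0) = -12.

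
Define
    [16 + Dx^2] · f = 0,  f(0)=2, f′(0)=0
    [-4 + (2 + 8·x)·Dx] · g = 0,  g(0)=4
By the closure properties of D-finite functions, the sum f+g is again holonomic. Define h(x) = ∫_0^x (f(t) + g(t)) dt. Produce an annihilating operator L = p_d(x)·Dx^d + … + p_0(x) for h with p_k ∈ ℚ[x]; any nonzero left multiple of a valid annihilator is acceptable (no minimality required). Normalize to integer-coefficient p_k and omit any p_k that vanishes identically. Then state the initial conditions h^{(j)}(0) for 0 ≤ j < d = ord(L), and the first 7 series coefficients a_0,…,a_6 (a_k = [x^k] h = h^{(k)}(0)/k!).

f: a_k = 2, 0, -16, 0, 64/3, 0, -512/45, …
g: a_k = 4, 8, -8, 16, -40, 112, -336, …
Weyl lclm of L_f,L_g ⇒ L₀ (ord ≤ 3).
h=∫h₀ ⇒ L = L₀·Dx.
L = (-224 - 1024·x - 2048·x^2)·Dx + (48 + 704·x + 3072·x^2 + 4096·x^3)·Dx^2 + (-14 - 64·x - 128·x^2)·Dx^3 + (3 + 44·x + 192·x^2 + 256·x^3)·Dx^4  (order 4).
h: a_k = 0, 6, 4, -8, 4, -56/15, 56/3, …
ICs: h(0) = 0, h′(0) = 6, h′′(0) = 8, h′′′(0) = -48.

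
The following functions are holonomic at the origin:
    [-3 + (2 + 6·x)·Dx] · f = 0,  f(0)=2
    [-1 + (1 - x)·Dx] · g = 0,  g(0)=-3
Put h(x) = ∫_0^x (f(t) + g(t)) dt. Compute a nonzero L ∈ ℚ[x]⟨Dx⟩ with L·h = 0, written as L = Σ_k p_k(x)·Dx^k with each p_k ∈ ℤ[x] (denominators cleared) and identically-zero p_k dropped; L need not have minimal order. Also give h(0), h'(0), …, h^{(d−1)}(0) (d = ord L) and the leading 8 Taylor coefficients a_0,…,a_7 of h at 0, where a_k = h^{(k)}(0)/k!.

f: a_k = 2, 3, -9/4, 27/8, -405/64, 1701/128, -15309/512, 72171/1024, …
g: a_k = -3, -3, -3, -3, -3, -3, -3, -3, …
L₀ := lclm(L_f,L_g); ord L₀ ≤ 1+1.
Integrate: L := L₀·Dx.
L = (21 + 27·x)·Dx + (-17 - 30·x - 81·x^2)·Dx^2 + (-2 + 14·x + 42·x^2 - 54·x^3)·Dx^3  (order 3).
h: a_k = 0, -1, 0, -7/4, 3/32, -597/320, 439/256, -16845/3584, …
ICs: h(0) = 0, h′(0) = -1, h′′(0) = 0.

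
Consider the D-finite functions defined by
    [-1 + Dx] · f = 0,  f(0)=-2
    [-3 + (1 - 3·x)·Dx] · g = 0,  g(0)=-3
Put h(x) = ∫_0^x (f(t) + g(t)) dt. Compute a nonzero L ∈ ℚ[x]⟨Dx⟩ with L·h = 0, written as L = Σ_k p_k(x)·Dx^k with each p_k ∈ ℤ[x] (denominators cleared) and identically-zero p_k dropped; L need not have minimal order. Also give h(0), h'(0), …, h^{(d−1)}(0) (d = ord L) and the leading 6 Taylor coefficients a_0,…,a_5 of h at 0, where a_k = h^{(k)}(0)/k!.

f: a_k = -2, -2, -1, -1/3, -1/12, -1/60, …
g: a_k = -3, -9, -27, -81, -243, -729, …
Sum ⇒ L₀ = lclm(L_f,L_g) in ℚ(x)⟨Dx⟩.
h=∫h₀ ⇒ L = L₀·Dx.
L = (15 + 9·x)·Dx + (-17 - 6·x + 9·x^2)·Dx^2 + (2 - 3·x - 9·x^2)·Dx^3  (order 3).
h: a_k = 0, -5, -11/2, -28/3, -61/3, -2917/60, …
ICs: h(0) = 0, h′(0) = -5, h′′(0) = -11.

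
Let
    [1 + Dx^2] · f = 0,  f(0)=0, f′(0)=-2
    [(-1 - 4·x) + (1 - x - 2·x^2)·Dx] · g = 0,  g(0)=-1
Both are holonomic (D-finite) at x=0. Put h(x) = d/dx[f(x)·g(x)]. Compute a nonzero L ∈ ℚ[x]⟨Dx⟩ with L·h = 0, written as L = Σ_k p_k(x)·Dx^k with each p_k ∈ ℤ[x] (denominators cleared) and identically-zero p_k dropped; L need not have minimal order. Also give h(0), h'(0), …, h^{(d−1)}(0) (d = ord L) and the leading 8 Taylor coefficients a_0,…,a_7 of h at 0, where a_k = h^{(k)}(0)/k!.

L = (31 - 2·x - 3·x^2 + 4·x^3 + 4·x^4) + (10 + 42·x + 12·x^2 + 16·x^3)·Dx + (-3 + 2·x + 5·x^2 + 4·x^3 + 4·x^4)·Dx^2  (order 2).
h: a_k = 2, 4, 17, 116/3, 1261/12, 2421/10, 41521/72, 410969/315, …
ICs: h(0) = 2, h′(0) = 4.

f: a_k = 0, -2, 0, 1/3, 0, -1/60, 0, 1/2520, …
g: a_k = -1, -1, -3, -5, -11, -21, -43, -85, …
Sym-product of L_f,L_g gives L₀ (≤ ord 2).
h=h₀': d/dx-closure on L₀ ⇒ L.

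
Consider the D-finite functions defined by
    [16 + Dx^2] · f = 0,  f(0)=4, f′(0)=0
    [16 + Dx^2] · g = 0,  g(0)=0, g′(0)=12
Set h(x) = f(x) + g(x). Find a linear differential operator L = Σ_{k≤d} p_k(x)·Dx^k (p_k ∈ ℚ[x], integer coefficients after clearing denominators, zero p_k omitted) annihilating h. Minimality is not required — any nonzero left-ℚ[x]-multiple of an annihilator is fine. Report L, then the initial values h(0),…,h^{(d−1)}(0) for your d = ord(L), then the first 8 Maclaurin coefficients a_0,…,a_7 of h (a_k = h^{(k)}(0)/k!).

f: a_k = 4, 0, -32, 0, 128/3, 0, -1024/45, 0, …
g: a_k = 0, 12, 0, -32, 0, 128/5, 0, -1024/105, …
f+g: L₀ = lclm(L_f,L_g), ord ≤ 2+2.
L = 16 + Dx^2  (order 2).
h: a_k = 4, 12, -32, -32, 128/3, 128/5, -1024/45, -1024/105, …
ICs: h(0) = 4, h′(0) = 12.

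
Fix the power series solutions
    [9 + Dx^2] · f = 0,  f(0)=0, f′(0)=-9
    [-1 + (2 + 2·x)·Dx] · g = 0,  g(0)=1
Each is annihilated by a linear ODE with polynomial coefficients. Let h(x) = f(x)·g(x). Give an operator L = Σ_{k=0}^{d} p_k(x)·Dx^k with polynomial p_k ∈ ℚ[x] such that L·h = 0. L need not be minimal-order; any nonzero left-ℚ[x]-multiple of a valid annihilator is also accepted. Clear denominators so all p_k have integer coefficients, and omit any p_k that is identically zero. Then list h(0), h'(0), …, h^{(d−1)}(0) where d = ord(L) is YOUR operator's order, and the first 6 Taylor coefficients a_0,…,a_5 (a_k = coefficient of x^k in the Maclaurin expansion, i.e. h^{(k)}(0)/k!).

L = (39 + 72·x + 36·x^2) + (-4 - 4·x)·Dx + (4 + 8·x + 4·x^2)·Dx^2  (order 2).
h: a_k = 0, -9, -9/2, 117/8, 99/16, -4743/640, …
ICs: h(0) = 0, h′(0) = -9.

f: a_k = 0, -9, 0, 27/2, 0, -243/40, …
g: a_k = 1, 1/2, -1/8, 1/16, -5/128, 7/256, …
f·g: L₀ = L_f ⊗_s L_g, ord ≤ 2·1.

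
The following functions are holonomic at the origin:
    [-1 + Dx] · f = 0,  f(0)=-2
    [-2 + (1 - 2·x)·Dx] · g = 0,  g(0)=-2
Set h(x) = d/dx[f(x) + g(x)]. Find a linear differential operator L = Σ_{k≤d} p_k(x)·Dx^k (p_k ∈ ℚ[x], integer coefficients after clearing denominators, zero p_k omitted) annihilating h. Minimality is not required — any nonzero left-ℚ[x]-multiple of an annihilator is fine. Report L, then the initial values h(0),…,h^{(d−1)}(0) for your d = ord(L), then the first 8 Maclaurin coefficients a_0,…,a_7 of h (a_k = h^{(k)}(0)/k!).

L = (20 + 8·x) + (-23 - 4·x + 4·x^2)·Dx + (3 - 4·x - 4·x^2)·Dx^2  (order 2).
h: a_k = -6, -18, -49, -385/3, -3841/12, -46081/60, -645121/360, -10321921/2520, …
ICs: h(0) = -6, h′(0) = -18.

f: a_k = -2, -2, -1, -1/3, -1/12, -1/60, -1/360, -1/2520, …
g: a_k = -2, -4, -8, -16, -32, -64, -128, -256, …
Sum ⇒ L₀ = lclm(L_f,L_g) in ℚ(x)⟨Dx⟩.
h₀' ⇒ L via d/dx closure of L₀.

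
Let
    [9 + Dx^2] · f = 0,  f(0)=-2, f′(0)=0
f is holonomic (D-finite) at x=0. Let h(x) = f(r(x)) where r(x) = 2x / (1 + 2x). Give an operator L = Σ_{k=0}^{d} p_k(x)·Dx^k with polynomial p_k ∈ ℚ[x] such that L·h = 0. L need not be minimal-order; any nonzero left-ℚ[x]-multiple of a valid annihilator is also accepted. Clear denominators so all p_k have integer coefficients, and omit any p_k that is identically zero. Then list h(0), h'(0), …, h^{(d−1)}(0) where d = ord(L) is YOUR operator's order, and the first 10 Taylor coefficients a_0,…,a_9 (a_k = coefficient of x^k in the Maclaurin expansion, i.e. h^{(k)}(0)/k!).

f: a_k = -2, 0, 9, 0, -27/4, 0, 81/40, 0, -729/2240, 0, …
L₀ from L_f via x↦r, Dx↦r'^{-1}Dx.
L = 36 + (4 + 24·x + 48·x^2 + 32·x^3)·Dx + (1 + 8·x + 24·x^2 + 32·x^3 + 16·x^4)·Dx^2  (order 2).
h: a_k = -2, 0, 36, -144, 324, -288, -6552/5, 44064/5, -1174212/35, 3498048/35, …
ICs: h(0) = -2, h′(0) = 0.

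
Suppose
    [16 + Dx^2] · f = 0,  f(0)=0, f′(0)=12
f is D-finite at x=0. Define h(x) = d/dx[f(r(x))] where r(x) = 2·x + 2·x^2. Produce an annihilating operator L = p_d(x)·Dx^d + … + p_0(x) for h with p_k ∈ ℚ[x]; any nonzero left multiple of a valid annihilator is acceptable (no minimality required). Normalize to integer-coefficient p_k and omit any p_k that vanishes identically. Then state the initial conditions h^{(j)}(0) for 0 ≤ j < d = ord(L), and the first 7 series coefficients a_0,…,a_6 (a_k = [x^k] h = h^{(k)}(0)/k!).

L = (76 + 512·x + 1536·x^2 + 2048·x^3 + 1024·x^4) + (-6 - 12·x)·Dx + (1 + 4·x + 4·x^2)·Dx^2  (order 2).
h: a_k = 24, 48, -768, -3072, 256, 23040, 729088/15, …
ICs: h(0) = 24, h′(0) = 48.

f: a_k = 0, 12, 0, -32, 0, 128/5, 0, …
f∘r: x↦r, Dx↦Dx/r' in L_f ⇒ L₀.
Differentiate: ansatz ord ≤ ord L₀ ⇒ L.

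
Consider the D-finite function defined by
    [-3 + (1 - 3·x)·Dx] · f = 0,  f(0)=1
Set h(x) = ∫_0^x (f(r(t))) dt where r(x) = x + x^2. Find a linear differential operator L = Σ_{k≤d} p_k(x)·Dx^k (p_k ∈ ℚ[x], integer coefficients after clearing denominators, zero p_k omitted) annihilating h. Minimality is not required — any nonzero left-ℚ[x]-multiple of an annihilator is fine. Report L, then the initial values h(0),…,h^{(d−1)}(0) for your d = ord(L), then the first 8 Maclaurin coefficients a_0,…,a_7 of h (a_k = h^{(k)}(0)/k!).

L = (3 + 6·x)·Dx + (-1 + 3·x + 3·x^2)·Dx^2  (order 2).
h: a_k = 0, 1, 3/2, 4, 45/4, 171/5, 108, 351, …
ICs: h(0) = 0, h′(0) = 1.

f: a_k = 1, 3, 9, 27, 81, 243, 729, 2187, …
Substitute x→r, Dx→(1/r')Dx; clear ⇒ L₀.
Integrate: L := L₀·Dx.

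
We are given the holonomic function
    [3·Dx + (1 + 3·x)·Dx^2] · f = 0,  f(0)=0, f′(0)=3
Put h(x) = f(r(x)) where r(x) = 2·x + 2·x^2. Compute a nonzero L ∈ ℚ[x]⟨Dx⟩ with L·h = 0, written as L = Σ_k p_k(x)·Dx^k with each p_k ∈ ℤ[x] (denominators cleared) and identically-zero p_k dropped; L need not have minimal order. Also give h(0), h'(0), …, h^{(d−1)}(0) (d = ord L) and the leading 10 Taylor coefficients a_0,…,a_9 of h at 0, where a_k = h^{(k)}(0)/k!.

f: a_k = 0, 3, -9/2, 9, -81/4, 243/5, -243/2, 2187/7, -6561/8, 2187, …
f∘r: x↦r, Dx↦Dx/r' in L_f ⇒ L₀.
L = (4 + 12·x + 12·x^2)·Dx + (1 + 8·x + 18·x^2 + 12·x^3)·Dx^2  (order 2).
h: a_k = 0, 6, -12, 36, -126, 2376/5, -1872, 53136/7, -31428, 132192, …
ICs: h(0) = 0, h′(0) = 6.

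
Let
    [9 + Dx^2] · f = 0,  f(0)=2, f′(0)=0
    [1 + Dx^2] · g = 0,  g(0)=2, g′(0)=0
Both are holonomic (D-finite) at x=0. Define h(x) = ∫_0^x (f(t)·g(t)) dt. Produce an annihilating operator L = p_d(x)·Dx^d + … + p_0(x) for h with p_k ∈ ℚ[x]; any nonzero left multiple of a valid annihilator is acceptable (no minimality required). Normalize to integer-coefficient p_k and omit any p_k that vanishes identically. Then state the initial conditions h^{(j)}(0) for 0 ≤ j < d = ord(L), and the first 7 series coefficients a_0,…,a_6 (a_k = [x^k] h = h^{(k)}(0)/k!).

L = 64·Dx + 20·Dx^3 + Dx^5  (order 5).
h: a_k = 0, 4, 0, -20/3, 0, 68/15, 0, …
ICs: h(0) = 0, h′(0) = 4, h′′(0) = 0, h′′′(0) = -40, h′′′′(0) = 0.

f: a_k = 2, 0, -9, 0, 27/4, 0, -81/40, …
g: a_k = 2, 0, -1, 0, 1/12, 0, -1/360, …
L₀ := L_f ⊗_s L_g (sym. prod.), ord ≤ 4.
h=∫₀ˣh₀: take L = L₀·Dx.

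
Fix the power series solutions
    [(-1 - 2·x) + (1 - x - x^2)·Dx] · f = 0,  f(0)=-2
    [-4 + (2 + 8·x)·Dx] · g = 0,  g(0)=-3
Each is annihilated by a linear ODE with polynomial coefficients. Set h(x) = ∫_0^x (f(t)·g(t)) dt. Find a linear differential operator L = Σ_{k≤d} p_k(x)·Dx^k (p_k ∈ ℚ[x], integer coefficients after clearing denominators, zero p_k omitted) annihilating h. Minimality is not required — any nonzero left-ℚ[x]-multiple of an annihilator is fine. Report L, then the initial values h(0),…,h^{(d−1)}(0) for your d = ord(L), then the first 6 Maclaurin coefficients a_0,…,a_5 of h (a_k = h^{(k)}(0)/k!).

L = (3 + 4·x + 6·x^2)·Dx + (-1 - 3·x + 5·x^2 + 4·x^3)·Dx^2  (order 2).
h: a_k = 0, 6, 9, 4, 27/2, 6/5, …
ICs: h(0) = 0, h′(0) = 6.

f: a_k = -2, -2, -4, -6, -10, -16, …
g: a_k = -3, -6, 6, -12, 30, -84, …
Product ⇒ symmetric product L₀, ord ≤ 1.
h=∫₀ˣh₀: take L = L₀·Dx.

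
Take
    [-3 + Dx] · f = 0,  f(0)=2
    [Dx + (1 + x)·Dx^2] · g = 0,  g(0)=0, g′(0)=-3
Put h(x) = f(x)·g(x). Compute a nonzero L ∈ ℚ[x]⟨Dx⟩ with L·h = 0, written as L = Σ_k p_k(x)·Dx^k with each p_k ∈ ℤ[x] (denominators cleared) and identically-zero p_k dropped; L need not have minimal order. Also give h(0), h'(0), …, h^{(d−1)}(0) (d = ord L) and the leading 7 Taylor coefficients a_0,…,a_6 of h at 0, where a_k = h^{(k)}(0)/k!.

f: a_k = 2, 6, 9, 9, 27/4, 81/20, 81/40, …
g: a_k = 0, -3, 3/2, -1, 3/4, -3/5, 1/2, …
L₀ := L_f ⊗_s L_g (sym. prod.), ord ≤ 2.
L = (6 + 9·x) + (-5 - 6·x)·Dx + (1 + x)·Dx^2  (order 2).
h: a_k = 0, -6, -15, -20, -18, -249/20, -55/8, …
ICs: h(0) = 0, h′(0) = -6.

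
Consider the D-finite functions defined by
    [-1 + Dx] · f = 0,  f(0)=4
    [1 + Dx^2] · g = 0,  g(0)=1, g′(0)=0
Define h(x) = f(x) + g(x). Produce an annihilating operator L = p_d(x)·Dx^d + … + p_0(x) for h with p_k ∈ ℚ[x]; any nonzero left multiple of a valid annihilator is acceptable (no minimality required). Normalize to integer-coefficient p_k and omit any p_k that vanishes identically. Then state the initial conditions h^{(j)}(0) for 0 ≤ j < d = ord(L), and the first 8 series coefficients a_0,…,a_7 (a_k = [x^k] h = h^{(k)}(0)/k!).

f: a_k = 4, 4, 2, 2/3, 1/6, 1/30, 1/180, 1/1260, …
g: a_k = 1, 0, -1/2, 0, 1/24, 0, -1/720, 0, …
h₀=f+g: left-lcm gives L₀, ord ≤ 3.
L = -1 + Dx - Dx^2 + Dx^3  (order 3).
h: a_k = 5, 4, 3/2, 2/3, 5/24, 1/30, 1/240, 1/1260, …
ICs: h(0) = 5, h′(0) = 4, h′′(0) = 3.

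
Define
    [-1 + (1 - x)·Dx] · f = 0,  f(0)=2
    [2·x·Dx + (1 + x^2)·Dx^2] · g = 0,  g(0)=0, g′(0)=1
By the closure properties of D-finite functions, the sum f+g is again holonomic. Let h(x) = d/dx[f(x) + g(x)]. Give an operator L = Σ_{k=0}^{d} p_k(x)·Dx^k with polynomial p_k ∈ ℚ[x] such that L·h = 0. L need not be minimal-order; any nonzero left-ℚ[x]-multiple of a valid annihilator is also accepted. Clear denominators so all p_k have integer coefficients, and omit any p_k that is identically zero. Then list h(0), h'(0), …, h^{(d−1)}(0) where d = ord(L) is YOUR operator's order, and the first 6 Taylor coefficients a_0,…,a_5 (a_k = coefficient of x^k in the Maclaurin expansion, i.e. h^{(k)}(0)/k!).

f: a_k = 2, 2, 2, 2, 2, 2, …
g: a_k = 0, 1, 0, -1/3, 0, 1/5, …
h₀=f+g: left-lcm gives L₀, ord ≤ 3.
Differentiate: ansatz ord ≤ ord L₀ ⇒ L.
L = (-2 + 8·x + 6·x^2) + (4 - 2·x + 4·x^2 + 6·x^3)·Dx + (-1 + x^4)·Dx^2  (order 2).
h: a_k = 3, 4, 5, 8, 11, 12, …
ICs: h(0) = 3, h′(0) = 4.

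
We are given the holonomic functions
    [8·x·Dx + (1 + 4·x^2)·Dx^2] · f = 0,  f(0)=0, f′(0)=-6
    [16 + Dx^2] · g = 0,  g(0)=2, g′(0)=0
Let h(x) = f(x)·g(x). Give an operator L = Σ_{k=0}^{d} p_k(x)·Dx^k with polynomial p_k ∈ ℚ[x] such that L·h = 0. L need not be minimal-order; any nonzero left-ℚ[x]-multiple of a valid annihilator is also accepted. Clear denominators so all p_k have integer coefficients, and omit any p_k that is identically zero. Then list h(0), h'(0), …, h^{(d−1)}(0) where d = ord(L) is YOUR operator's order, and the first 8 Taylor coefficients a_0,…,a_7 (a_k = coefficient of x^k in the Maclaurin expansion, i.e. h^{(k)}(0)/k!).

f: a_k = 0, -6, 0, 8, 0, -96/5, 0, 384/7, …
g: a_k = 2, 0, -16, 0, 64/3, 0, -512/45, 0, …
Product ⇒ symmetric product L₀, ord ≤ 4.
L = (2560 + 29696·x^2 + 118784·x^4 + 262144·x^6 + 262144·x^8) + (1536·x + 14336·x^3 + 49152·x^5 + 65536·x^7)·Dx + (240 + 3008·x^2 + 13824·x^4 + 32768·x^6 + 32768·x^8)·Dx^2 + (96·x + 896·x^3 + 3072·x^5 + 4096·x^7)·Dx^3 + (5 + 72·x^2 + 400·x^4 + 1024·x^6 + 1024·x^8)·Dx^4  (order 4).
h: a_k = 0, -12, 0, 112, 0, -1472/5, 0, 68864/105, …
ICs: h(0) = 0, h′(0) = -12, h′′(0) = 0, h′′′(0) = 672.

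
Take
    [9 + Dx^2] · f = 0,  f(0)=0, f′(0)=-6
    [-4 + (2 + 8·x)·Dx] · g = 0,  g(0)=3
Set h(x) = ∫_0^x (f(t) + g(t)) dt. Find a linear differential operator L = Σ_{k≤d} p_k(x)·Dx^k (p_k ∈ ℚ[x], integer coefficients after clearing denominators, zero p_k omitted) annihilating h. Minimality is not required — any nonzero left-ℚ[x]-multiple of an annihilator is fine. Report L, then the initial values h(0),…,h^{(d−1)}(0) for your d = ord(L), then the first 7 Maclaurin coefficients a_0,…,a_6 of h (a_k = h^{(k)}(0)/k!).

L = (-378 - 1296·x - 2592·x^2)·Dx + (45 + 828·x + 3888·x^2 + 5184·x^3)·Dx^2 + (-42 - 144·x - 288·x^2)·Dx^3 + (5 + 92·x + 432·x^2 + 576·x^3)·Dx^4  (order 4).
h: a_k = 0, 3, 0, -2, 21/4, -6, 533/40, …
ICs: h(0) = 0, h′(0) = 3, h′′(0) = 0, h′′′(0) = -12.

f: a_k = 0, -6, 0, 9, 0, -81/20, 0, …
g: a_k = 3, 6, -6, 12, -30, 84, -252, …
h₀=f+g: left-lcm gives L₀, ord ≤ 3.
h=∫h₀ ⇒ L = L₀·Dx.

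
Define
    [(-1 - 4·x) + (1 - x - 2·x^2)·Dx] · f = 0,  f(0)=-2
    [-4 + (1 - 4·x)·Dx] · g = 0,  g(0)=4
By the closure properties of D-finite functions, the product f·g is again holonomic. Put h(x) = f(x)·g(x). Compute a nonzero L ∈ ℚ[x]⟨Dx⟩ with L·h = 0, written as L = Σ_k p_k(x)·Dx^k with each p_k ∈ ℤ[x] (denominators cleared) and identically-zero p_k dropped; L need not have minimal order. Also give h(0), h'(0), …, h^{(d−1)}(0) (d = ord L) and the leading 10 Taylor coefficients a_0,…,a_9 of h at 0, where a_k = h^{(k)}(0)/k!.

L = (-5 + 4·x + 24·x^2) + (1 - 5·x + 2·x^2 + 8·x^3)·Dx  (order 1).
h: a_k = -8, -40, -184, -776, -3192, -12936, -52088, -209032, -837496, -3352712, …
ICs: h(0) = -8.

f: a_k = -2, -2, -6, -10, -22, -42, -86, -170, -342, -682, …
g: a_k = 4, 16, 64, 256, 1024, 4096, 16384, 65536, 262144, 1048576, …
h₀=f·g: eliminate ⇒ L₀, order ≤ 1·1.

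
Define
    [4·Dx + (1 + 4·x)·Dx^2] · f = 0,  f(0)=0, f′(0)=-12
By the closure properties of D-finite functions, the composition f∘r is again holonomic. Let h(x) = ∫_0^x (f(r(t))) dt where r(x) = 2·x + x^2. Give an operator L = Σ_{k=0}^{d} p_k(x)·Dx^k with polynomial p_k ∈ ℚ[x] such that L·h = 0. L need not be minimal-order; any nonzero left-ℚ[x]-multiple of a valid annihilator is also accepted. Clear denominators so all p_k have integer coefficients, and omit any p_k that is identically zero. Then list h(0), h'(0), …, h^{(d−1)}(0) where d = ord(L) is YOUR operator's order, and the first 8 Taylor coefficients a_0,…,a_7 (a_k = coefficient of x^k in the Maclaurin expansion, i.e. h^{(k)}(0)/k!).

f: a_k = 0, -12, 24, -64, 192, -3072/5, 2048, -49152/7, …
h₀=f(r): pull back L_f along r ⇒ L₀.
h=∫h₀ ⇒ L = L₀·Dx.
L = (7 + 8·x + 4·x^2)·Dx^2 + (1 + 9·x + 12·x^2 + 4·x^3)·Dx^3  (order 3).
h: a_k = 0, 0, -12, 28, -104, 2328/5, -11584/5, 12352, …
ICs: h(0) = 0, h′(0) = 0, h′′(0) = -24.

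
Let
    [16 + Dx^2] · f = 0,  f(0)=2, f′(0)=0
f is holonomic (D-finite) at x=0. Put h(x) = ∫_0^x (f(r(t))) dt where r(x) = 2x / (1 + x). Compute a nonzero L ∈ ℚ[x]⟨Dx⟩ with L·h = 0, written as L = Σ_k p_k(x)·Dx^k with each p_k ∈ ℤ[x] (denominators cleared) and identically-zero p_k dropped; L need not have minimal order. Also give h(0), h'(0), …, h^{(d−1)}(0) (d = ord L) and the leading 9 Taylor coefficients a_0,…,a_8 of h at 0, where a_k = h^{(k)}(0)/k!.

f: a_k = 2, 0, -16, 0, 64/3, 0, -512/45, 0, 1024/315, …
L₀ from L_f via x↦r, Dx↦r'^{-1}Dx.
h=∫h₀ ⇒ L = L₀·Dx.
L = 64·Dx + (2 + 6·x + 6·x^2 + 2·x^3)·Dx^2 + (1 + 4·x + 6·x^2 + 4·x^3 + x^4)·Dx^3  (order 3).
h: a_k = 0, 2, 0, -64/3, 32, 448/15, -1664/9, 106432/315, -1296/5, …
ICs: h(0) = 0, h′(0) = 2, h′′(0) = 0.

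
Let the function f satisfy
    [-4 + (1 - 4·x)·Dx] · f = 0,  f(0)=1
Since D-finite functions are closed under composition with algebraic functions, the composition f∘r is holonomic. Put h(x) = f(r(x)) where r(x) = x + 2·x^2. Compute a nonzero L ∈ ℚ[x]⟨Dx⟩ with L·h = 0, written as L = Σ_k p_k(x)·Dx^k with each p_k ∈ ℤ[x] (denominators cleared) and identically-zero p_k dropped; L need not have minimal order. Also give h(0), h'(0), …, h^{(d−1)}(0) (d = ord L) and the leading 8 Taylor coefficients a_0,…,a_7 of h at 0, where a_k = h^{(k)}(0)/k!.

f: a_k = 1, 4, 16, 64, 256, 1024, 4096, 16384, …
f∘r: x↦r, Dx↦Dx/r' in L_f ⇒ L₀.
L = (4 + 16·x) + (-1 + 4·x + 8·x^2)·Dx  (order 1).
h: a_k = 1, 4, 24, 128, 704, 3840, 20992, 114688, …
ICs: h(0) = 1.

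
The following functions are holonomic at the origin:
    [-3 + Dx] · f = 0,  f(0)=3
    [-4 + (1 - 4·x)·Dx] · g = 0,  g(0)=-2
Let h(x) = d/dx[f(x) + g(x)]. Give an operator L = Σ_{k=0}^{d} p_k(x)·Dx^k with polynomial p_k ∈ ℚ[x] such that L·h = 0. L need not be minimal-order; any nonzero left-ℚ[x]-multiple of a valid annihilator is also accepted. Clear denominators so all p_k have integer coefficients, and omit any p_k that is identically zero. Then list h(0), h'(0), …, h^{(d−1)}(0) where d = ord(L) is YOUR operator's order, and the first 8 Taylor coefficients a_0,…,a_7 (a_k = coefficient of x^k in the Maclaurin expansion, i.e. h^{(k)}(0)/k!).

f: a_k = 3, 9, 27/2, 27/2, 81/8, 243/40, 243/80, 729/560, …
g: a_k = -2, -8, -32, -128, -512, -2048, -8192, -32768, …
Sum ⇒ L₀ = lclm(L_f,L_g) in ℚ(x)⟨Dx⟩.
h₀' ⇒ L via d/dx closure of L₀.
L = (216 + 288·x) + (-87 - 72·x + 144·x^2)·Dx + (5 - 8·x - 48·x^2)·Dx^2  (order 2).
h: a_k = 1, -37, -687/2, -4015/2, -81677/8, -1965351/40, -18349351/80, -587200373/560, …
ICs: h(0) = 1, h′(0) = -37.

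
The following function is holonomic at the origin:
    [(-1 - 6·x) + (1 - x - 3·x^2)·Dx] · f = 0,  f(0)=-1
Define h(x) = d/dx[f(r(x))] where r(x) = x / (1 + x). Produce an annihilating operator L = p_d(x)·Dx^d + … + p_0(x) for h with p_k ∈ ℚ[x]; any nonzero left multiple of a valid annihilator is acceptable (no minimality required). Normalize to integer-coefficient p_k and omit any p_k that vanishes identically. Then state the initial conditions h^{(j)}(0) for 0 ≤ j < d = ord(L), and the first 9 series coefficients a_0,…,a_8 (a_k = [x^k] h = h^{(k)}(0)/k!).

f: a_k = -1, -1, -4, -7, -19, -40, -97, -217, -508, …
h₀=f(r): pull back L_f along r ⇒ L₀.
h₀' ⇒ L via d/dx closure of L₀.
L = (6 + 18·x + 72·x^2 + 42·x^3) + (-1 - 9·x - 12·x^2 + 17·x^3 + 21·x^4)·Dx  (order 1).
h: a_k = -1, -6, 0, -36, 45, -216, 441, -1368, 3240, …
ICs: h(0) = -1.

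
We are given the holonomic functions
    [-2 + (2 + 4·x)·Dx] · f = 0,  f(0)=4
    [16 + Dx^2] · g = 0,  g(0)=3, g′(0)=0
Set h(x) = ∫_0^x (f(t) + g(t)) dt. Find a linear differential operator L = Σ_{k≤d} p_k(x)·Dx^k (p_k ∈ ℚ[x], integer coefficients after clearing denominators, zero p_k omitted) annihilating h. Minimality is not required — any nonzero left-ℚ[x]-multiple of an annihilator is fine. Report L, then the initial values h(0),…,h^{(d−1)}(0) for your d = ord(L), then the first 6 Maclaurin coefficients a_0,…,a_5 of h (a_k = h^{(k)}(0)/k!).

f: a_k = 4, 4, -2, 2, -5/2, 7/2, …
g: a_k = 3, 0, -24, 0, 32, 0, …
L₀ := lclm(L_f,L_g); ord L₀ ≤ 1+2.
Integrate: L := L₀·Dx.
L = (-304 - 1024·x - 1024·x^2)·Dx + (240 + 1504·x + 3072·x^2 + 2048·x^3)·Dx^2 + (-19 - 64·x - 64·x^2)·Dx^3 + (15 + 94·x + 192·x^2 + 128·x^3)·Dx^4  (order 4).
h: a_k = 0, 7, 2, -26/3, 1/2, 59/10, …
ICs: h(0) = 0, h′(0) = 7, h′′(0) = 4, h′′′(0) = -52.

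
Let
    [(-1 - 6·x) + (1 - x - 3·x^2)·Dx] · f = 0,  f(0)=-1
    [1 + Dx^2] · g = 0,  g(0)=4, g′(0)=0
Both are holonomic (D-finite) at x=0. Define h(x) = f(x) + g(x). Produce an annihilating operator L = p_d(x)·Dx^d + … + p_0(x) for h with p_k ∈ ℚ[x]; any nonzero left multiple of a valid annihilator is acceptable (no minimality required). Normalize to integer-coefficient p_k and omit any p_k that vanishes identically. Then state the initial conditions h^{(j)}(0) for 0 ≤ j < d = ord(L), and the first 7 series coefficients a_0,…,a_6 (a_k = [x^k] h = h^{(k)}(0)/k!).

f: a_k = -1, -1, -4, -7, -19, -40, -97, …
g: a_k = 4, 0, -2, 0, 1/6, 0, -1/180, …
Weyl lclm of L_f,L_g ⇒ L₀ (ord ≤ 3).
L = (43 + 292·x + 307·x^2 + 624·x^3 + 45·x^4 + 54·x^5) + (-9 - 7·x - 6·x^2 + 91·x^3 + 144·x^4 + 27·x^5 + 27·x^6)·Dx + (43 + 292·x + 307·x^2 + 624·x^3 + 45·x^4 + 54·x^5)·Dx^2 + (-9 - 7·x - 6·x^2 + 91·x^3 + 144·x^4 + 27·x^5 + 27·x^6)·Dx^3  (order 3).
h: a_k = 3, -1, -6, -7, -113/6, -40, -17461/180, …
ICs: h(0) = 3, h′(0) = -1, h′′(0) = -12.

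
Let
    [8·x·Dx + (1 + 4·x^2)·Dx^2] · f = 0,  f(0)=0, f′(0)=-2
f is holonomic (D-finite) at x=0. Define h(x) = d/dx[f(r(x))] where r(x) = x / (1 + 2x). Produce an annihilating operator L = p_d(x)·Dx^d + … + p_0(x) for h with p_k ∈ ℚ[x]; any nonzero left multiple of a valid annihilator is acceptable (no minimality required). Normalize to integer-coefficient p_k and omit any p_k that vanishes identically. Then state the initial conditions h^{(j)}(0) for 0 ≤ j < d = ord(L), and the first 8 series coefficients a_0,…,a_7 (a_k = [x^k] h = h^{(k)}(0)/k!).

L = (4 + 16·x) + (1 + 4·x + 8·x^2)·Dx  (order 1).
h: a_k = -2, 8, -16, 0, 128, -512, 1024, 0, …
ICs: h(0) = -2.

f: a_k = 0, -2, 0, 8/3, 0, -32/5, 0, 128/7, …
L₀ from L_f via x↦r, Dx↦r'^{-1}Dx.
Derive L from L₀ (diff closure).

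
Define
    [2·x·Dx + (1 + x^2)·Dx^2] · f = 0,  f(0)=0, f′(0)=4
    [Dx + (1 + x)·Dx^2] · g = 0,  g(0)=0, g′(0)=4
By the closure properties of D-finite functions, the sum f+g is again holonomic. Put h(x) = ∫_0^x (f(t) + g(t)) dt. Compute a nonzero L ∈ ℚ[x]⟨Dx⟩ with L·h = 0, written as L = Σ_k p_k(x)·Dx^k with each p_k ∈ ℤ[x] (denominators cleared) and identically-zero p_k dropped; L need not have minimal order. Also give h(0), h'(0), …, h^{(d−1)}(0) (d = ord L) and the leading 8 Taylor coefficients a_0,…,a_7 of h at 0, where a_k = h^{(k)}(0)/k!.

L = (-2 - 6·x + 6·x^2 + 2·x^3)·Dx^2 + (-4 - 4·x + 12·x^3 + 4·x^4)·Dx^3 + (-1 + x + 2·x^2 + 2·x^3 + 3·x^4 + x^5)·Dx^4  (order 4).
h: a_k = 0, 0, 4, -2/3, 0, -1/5, 4/15, -2/21, …
ICs: h(0) = 0, h′(0) = 0, h′′(0) = 8, h′′′(0) = -4.

f: a_k = 0, 4, 0, -4/3, 0, 4/5, 0, -4/7, …
g: a_k = 0, 4, -2, 4/3, -1, 4/5, -2/3, 4/7, …
h₀=f+g: left-lcm gives L₀, ord ≤ 4.
h=∫₀ˣh₀: take L = L₀·Dx.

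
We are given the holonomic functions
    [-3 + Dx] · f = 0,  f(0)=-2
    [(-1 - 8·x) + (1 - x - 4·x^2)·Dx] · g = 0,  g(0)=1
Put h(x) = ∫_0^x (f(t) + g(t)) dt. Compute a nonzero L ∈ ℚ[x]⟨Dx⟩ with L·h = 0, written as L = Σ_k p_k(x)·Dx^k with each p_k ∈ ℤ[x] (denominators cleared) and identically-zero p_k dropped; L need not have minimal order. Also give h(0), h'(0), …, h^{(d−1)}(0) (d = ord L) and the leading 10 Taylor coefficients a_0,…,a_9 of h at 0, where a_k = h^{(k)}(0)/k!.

L = (21 + 9·x + 396·x^2 + 288·x^3)·Dx + (-1 - 42·x - 159·x^2 + 72·x^3 + 144·x^4)·Dx^2 + (-2 + 13·x + 9·x^2 - 56·x^3 - 48·x^4)·Dx^3  (order 3).
h: a_k = 0, -1, -5/2, -4/3, 0, 89/20, 1219/120, 7159/280, 123237/2240, 2608871/20160, …
ICs: h(0) = 0, h′(0) = -1, h′′(0) = -5.

f: a_k = -2, -6, -9, -9, -27/4, -81/20, -81/40, -243/280, -729/2240, -243/2240, …
g: a_k = 1, 1, 5, 9, 29, 65, 181, 441, 1165, 2929, …
Sum ⇒ L₀ = lclm(L_f,L_g) in ℚ(x)⟨Dx⟩.
h=∫h₀ ⇒ L = L₀·Dx.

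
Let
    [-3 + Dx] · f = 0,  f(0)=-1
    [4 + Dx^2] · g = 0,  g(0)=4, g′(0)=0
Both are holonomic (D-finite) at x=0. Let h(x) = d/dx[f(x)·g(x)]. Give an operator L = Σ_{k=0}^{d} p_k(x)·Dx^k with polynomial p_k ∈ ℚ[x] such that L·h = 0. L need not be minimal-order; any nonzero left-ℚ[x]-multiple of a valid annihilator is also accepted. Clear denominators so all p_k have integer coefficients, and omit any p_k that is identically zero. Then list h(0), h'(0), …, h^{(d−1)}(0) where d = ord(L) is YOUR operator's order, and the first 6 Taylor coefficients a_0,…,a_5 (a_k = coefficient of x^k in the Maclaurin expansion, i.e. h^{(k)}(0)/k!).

f: a_k = -1, -3, -9/2, -9/2, -27/8, -81/40, …
g: a_k = 4, 0, -8, 0, 8/3, 0, …
Product ⇒ symmetric product L₀, ord ≤ 2.
h₀' ⇒ L via d/dx closure of L₀.
L = 13 - 6·Dx + Dx^2  (order 2).
h: a_k = -12, -20, 18, 238/3, 199/2, 407/6, …
ICs: h(0) = -12, h′(0) = -20.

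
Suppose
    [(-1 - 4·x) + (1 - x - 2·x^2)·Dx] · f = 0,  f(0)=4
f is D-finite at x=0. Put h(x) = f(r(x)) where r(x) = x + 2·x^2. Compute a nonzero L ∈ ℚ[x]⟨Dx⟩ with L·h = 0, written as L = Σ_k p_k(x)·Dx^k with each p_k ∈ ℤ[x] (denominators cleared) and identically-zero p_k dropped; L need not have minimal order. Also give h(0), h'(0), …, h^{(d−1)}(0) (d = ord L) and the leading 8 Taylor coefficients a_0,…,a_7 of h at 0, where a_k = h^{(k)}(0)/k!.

f: a_k = 4, 4, 12, 20, 44, 84, 172, 340, …
h₀=f(r): pull back L_f along r ⇒ L₀.
L = (1 + 8·x + 24·x^2 + 32·x^3) + (-1 + x + 4·x^2 + 8·x^3 + 8·x^4)·Dx  (order 1).
h: a_k = 4, 4, 20, 68, 212, 676, 2228, 7172, …
ICs: h(0) = 4.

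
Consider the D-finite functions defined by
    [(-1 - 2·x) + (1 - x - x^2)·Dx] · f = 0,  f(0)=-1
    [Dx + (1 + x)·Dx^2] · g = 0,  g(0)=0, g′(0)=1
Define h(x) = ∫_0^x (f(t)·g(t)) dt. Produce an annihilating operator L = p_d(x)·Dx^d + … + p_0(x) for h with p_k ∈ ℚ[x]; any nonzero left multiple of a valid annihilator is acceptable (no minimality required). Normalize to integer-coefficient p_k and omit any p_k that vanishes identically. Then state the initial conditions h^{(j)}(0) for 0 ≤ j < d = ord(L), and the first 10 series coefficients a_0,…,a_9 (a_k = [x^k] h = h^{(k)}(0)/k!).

L = (3 + 4·x)·Dx + (1 + 7·x + 5·x^2)·Dx^2 + (-1 + 2·x^2 + x^3)·Dx^3  (order 3).
h: a_k = 0, 0, -1/2, -1/6, -11/24, -5/12, -247/360, -181/210, -1441/1120, -13609/7560, …
ICs: h(0) = 0, h′(0) = 0, h′′(0) = -1.

f: a_k = -1, -1, -2, -3, -5, -8, -13, -21, -34, -55, …
g: a_k = 0, 1, -1/2, 1/3, -1/4, 1/5, -1/6, 1/7, -1/8, 1/9, …
Product ⇒ symmetric product L₀, ord ≤ 2.
Integrate: L := L₀·Dx.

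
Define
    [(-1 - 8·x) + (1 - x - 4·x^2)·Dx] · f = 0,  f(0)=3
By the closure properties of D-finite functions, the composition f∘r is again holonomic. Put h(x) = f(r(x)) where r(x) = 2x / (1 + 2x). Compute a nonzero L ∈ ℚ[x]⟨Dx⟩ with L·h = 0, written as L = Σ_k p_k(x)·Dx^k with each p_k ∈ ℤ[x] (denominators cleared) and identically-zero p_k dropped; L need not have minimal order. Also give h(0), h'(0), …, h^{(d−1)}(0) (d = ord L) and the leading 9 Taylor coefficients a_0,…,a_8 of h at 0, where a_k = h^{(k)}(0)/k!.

f: a_k = 3, 3, 15, 27, 87, 195, 543, 1323, 3495, …
h₀=f(r): pull back L_f along r ⇒ L₀.
L = (2 + 36·x) + (-1 - 4·x + 12·x^2 + 32·x^3)·Dx  (order 1).
h: a_k = 3, 6, 48, 0, 768, -1536, 15360, -55296, 356352, …
ICs: h(0) = 3.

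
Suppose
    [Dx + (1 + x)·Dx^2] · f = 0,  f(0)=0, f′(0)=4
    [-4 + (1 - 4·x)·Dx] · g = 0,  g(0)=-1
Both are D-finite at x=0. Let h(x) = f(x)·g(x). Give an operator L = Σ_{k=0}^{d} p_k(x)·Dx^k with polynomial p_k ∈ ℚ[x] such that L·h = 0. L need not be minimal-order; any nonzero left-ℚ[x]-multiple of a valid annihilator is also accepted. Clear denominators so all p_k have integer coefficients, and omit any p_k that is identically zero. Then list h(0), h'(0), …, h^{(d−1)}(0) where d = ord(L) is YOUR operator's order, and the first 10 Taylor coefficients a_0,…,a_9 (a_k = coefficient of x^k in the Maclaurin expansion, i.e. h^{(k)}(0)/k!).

L = 4 + (7 + 12·x)·Dx + (-1 + 3·x + 4·x^2)·Dx^2  (order 2).
h: a_k = 0, -4, -14, -172/3, -685/3, -13712/15, -54838/15, -1535524/105, -12284087/210, -73704662/315, …
ICs: h(0) = 0, h′(0) = -4.

f: a_k = 0, 4, -2, 4/3, -1, 4/5, -2/3, 4/7, -1/2, 4/9, …
g: a_k = -1, -4, -16, -64, -256, -1024, -4096, -16384, -65536, -262144, …
Sym-product of L_f,L_g gives L₀ (≤ ord 2).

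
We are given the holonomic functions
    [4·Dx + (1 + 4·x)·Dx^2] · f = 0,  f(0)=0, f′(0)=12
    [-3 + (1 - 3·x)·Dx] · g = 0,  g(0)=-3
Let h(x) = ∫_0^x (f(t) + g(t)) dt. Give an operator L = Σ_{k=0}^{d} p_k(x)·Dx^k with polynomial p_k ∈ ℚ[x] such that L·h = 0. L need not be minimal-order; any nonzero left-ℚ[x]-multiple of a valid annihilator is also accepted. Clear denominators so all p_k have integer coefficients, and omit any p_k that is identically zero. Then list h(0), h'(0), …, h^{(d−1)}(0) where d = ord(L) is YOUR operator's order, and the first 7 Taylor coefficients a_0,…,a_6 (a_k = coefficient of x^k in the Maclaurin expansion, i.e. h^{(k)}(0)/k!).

L = (-204 - 144·x)·Dx^2 + (-11 - 312·x - 288·x^2)·Dx^3 + (5 + 11·x - 54·x^2 - 72·x^3)·Dx^4  (order 4).
h: a_k = 0, -3, 3/2, -17, -17/4, -87, -191/10, …
ICs: h(0) = 0, h′(0) = -3, h′′(0) = 3, h′′′(0) = -102.

f: a_k = 0, 12, -24, 64, -192, 3072/5, -2048, …
g: a_k = -3, -9, -27, -81, -243, -729, -2187, …
Sum ⇒ L₀ = lclm(L_f,L_g) in ℚ(x)⟨Dx⟩.
h=∫h₀ ⇒ L = L₀·Dx.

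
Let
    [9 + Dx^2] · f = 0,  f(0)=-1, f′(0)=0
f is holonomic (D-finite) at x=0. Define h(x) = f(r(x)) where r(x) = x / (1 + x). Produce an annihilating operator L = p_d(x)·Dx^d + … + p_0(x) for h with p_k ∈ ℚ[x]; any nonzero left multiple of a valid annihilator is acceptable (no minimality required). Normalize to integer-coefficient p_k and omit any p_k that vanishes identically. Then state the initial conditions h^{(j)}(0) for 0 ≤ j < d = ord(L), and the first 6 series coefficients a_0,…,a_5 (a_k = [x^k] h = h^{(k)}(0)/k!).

f: a_k = -1, 0, 9/2, 0, -27/8, 0, …
Substitute x→r, Dx→(1/r')Dx; clear ⇒ L₀.
L = 9 + (2 + 6·x + 6·x^2 + 2·x^3)·Dx + (1 + 4·x + 6·x^2 + 4·x^3 + x^4)·Dx^2  (order 2).
h: a_k = -1, 0, 9/2, -9, 81/8, -9/2, …
ICs: h(0) = -1, h′(0) = 0.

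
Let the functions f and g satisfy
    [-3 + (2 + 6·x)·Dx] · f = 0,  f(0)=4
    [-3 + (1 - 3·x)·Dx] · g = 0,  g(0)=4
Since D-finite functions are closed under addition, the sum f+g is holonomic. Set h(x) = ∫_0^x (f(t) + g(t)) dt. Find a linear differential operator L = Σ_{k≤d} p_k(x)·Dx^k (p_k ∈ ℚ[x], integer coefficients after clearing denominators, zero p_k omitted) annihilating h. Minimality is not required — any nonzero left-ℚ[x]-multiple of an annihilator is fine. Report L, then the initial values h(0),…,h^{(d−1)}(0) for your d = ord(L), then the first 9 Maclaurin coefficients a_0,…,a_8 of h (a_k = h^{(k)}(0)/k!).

L = (45 + 81·x)·Dx + (-27 - 126·x - 243·x^2)·Dx^2 + (2 + 18·x - 18·x^2 - 162·x^3)·Dx^3  (order 3).
h: a_k = 0, 8, 9, 21/2, 459/16, 9963/160, 21303/128, 731187/1792, 4551147/4096, …
ICs: h(0) = 0, h′(0) = 8, h′′(0) = 18.

f: a_k = 4, 6, -9/2, 27/4, -405/32, 1701/64, -15309/256, 72171/512, -2814669/8192, …
g: a_k = 4, 12, 36, 108, 324, 972, 2916, 8748, 26244, …
Weyl lclm of L_f,L_g ⇒ L₀ (ord ≤ 2).
h=∫₀ˣh₀: take L = L₀·Dx.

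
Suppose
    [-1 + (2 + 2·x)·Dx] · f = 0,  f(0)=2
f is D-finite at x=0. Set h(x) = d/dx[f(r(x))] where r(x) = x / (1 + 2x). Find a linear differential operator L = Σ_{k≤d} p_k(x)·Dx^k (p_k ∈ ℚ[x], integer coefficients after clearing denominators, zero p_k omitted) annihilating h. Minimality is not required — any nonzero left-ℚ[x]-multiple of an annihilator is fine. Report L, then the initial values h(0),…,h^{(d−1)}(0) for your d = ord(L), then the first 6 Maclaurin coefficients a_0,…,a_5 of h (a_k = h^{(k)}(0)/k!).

L = (-9 - 24·x) + (-2 - 10·x - 12·x^2)·Dx  (order 1).
h: a_k = 1, -9/2, 123/8, -757/16, 17715/128, -100935/256, …
ICs: h(0) = 1.

f: a_k = 2, 1, -1/4, 1/8, -5/64, 7/128, …
L₀ from L_f via x↦r, Dx↦r'^{-1}Dx.
h₀' ⇒ L via d/dx closure of L₀.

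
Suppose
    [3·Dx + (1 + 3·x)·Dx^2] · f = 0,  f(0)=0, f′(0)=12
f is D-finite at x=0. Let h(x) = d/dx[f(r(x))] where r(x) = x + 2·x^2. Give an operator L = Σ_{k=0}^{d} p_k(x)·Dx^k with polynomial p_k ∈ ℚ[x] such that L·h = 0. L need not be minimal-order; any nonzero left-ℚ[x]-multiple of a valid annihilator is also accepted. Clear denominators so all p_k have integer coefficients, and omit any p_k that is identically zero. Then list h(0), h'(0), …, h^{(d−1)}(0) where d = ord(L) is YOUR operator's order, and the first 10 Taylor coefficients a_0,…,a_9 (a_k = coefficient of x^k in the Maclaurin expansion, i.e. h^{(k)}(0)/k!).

L = (-1 + 12·x + 24·x^2) + (1 + 7·x + 18·x^2 + 24·x^3)·Dx  (order 1).
h: a_k = 12, 12, -108, 252, -108, -1188, 4212, -5508, -8748, 59292, …
ICs: h(0) = 12.

f: a_k = 0, 12, -18, 36, -81, 972/5, -486, 8748/7, -6561/2, 8748, …
Substitute x→r, Dx→(1/r')Dx; clear ⇒ L₀.
h=h₀': d/dx-closure on L₀ ⇒ L.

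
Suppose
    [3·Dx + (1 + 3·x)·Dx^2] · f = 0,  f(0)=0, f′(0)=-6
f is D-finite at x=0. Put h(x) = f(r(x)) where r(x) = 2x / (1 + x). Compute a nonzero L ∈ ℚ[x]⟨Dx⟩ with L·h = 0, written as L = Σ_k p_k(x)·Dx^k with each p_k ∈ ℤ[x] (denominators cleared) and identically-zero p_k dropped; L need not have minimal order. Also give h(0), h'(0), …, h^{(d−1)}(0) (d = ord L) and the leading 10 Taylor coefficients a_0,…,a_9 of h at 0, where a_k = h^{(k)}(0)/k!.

f: a_k = 0, -6, 9, -18, 81/2, -486/5, 243, -4374/7, 6561/4, -4374, …
Change of var in L_f (x↦r) gives L₀.
L = (8 + 14·x)·Dx + (1 + 8·x + 7·x^2)·Dx^2  (order 2).
h: a_k = 0, -12, 48, -228, 1200, -33612/5, 39216, -1647084/7, 1441200, -8967468, …
ICs: h(0) = 0, h′(0) = -12.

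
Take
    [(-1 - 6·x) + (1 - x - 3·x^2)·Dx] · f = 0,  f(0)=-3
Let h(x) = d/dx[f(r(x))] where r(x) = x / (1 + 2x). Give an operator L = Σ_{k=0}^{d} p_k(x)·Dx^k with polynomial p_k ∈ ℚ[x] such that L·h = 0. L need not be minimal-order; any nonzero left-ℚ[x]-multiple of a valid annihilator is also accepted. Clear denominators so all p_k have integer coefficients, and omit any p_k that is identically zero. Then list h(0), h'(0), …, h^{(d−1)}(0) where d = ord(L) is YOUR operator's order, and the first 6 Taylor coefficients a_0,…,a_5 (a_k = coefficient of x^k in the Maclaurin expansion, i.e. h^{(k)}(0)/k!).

f: a_k = -3, -3, -12, -21, -57, -120, …
h₀=f(r): pull back L_f along r ⇒ L₀.
Derive L from L₀ (diff closure).
L = (4 + 6·x + 30·x^2 + 32·x^3) + (-1 - 13·x - 45·x^2 - 38·x^3 + 16·x^4)·Dx  (order 1).
h: a_k = -3, -12, 45, -204, 840, -3330, …
ICs: h(0) = -3.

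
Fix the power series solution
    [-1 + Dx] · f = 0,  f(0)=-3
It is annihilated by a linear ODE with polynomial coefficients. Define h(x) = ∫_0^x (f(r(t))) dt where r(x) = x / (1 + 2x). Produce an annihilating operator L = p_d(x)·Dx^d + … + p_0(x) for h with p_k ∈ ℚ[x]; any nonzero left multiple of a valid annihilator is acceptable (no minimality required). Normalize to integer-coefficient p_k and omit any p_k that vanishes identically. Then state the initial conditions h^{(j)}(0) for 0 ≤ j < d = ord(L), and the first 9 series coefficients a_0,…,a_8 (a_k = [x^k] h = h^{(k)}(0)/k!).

f: a_k = -3, -3, -3/2, -1/2, -1/8, -1/40, -1/240, -1/1680, -1/13440, …
L₀ from L_f via x↦r, Dx↦r'^{-1}Dx.
Integrate: L := L₀·Dx.
L = -Dx + (1 + 4·x + 4·x^2)·Dx^2  (order 2).
h: a_k = 0, -3, -3/2, 3/2, -13/8, 71/40, -147/80, 2699/1680, -9157/13440, …
ICs: h(0) = 0, h′(0) = -3.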